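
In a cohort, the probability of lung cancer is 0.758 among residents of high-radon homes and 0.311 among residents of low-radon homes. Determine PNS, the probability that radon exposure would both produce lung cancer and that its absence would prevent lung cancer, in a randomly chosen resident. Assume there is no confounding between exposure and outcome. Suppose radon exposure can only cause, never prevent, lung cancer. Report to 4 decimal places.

PNS ≈ 0.4470

Let p₁ = 0.758, p₀ = 0.311.
Under exogeneity and monotonicity, PNS = p₁ − p₀.
PNS = 0.758 − 0.311 = 0.447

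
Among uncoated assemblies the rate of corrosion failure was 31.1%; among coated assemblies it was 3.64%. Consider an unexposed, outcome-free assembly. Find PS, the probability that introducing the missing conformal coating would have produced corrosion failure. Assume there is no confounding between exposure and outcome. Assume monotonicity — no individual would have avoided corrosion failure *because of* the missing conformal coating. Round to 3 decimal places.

PS ≈ 0.285

p₁ = 0.311, p₀ = 0.0364.
Under exogeneity and monotonicity, PS = (p₁ − p₀) / (1 − p₀).
PS = (0.311 − 0.0364) / (1 − 0.0364) = 0.2746 / 0.9636 ≈ 0.2850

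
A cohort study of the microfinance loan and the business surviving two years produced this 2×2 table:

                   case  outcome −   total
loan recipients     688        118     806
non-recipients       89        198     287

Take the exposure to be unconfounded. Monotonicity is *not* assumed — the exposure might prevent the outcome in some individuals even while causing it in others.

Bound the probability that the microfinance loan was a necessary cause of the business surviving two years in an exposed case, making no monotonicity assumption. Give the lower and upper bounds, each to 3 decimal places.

p₁ = P(outcome | exposed) = 688/806 = 0.8536
p₀ = P(outcome | unexposed) = 89/287 = 0.3101
Under exogeneity alone the bounds on PN are max{0,(p₁−p₀)/p₁} ≤ PN ≤ min{1,(1−p₀)/p₁}.
  lower = (p₁ − p₀)/p₁ = 0.54349 / 0.8536 ≈ 0.6367
  upper = min{1, (1 − p₀)/p₁} = 0.6899 / 0.8536 ≈ 0.8082

0.637 ≤ PN ≤ 0.808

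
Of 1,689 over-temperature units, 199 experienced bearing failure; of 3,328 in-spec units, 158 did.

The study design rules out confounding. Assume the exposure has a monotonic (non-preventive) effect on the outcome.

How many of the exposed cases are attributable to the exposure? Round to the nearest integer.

about 119 cases

p₁ = P(outcome | exposed) = 199/1689 = 0.11782
p₀ = P(outcome | unexposed) = 158/3328 = 0.047476
PN = (p₁ − p₀)/p₁ = (0.11782 − 0.047476) / 0.11782 ≈ 0.59705.
Attributable cases ≈ PN × (exposed cases) = 0.59705 × 199 ≈ 118.81.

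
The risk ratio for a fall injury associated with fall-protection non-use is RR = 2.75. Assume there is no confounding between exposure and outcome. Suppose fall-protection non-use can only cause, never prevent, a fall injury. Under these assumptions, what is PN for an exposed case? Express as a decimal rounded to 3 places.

Under exogeneity and monotonicity, PN = (RR − 1) / RR = 1 − 1/RR.
PN = (2.75 − 1) / 2.75 = 1.75 / 2.75 ≈ 0.6364

PN ≈ 0.636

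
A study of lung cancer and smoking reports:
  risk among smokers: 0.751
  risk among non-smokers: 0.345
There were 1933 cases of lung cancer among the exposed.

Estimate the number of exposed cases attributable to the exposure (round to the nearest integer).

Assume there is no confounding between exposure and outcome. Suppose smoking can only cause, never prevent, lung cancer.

Let p₁ = 0.751, p₀ = 0.345.
PN = (p₁ − p₀)/p₁ = (0.751 − 0.345) / 0.751 ≈ 0.54061.
Attributable cases ≈ PN × (exposed cases) = 0.54061 × 1933 ≈ 1045.00.

about 1045 cases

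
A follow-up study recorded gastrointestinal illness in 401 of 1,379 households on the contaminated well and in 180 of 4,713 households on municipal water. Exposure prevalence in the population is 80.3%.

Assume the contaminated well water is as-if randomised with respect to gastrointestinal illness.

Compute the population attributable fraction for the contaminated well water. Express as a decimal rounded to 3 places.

PAF ≈ 0.842

p₁ = P(outcome | exposed) = 401/1379 = 0.29079
p₀ = P(outcome | unexposed) = 180/4713 = 0.038192
Overall risk P(Y=1) = π·p₁ + (1−π)·p₀ = 0.803×0.29079 + 0.197×0.038192 = 0.24103.
Under exogeneity, PAF = [P(Y=1) − p₀] / P(Y=1).
PAF = (0.24103 − 0.038192) / 0.24103 ≈ 0.8415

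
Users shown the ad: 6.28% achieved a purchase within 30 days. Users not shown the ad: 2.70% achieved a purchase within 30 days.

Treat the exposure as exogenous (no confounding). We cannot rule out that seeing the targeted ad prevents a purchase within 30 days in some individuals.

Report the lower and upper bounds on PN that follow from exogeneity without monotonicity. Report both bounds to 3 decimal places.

0.570 ≤ PN ≤ 1.000

p₁ = 0.0628, p₀ = 0.027.
Under exogeneity alone the bounds on PN are max{0,(p₁−p₀)/p₁} ≤ PN ≤ min{1,(1−p₀)/p₁}.
  lower = (p₁ − p₀)/p₁ = 0.0358 / 0.0628 ≈ 0.5701
  upper = min{1, (1 − p₀)/p₁} = 0.973 / 0.0628 ≈ 15.4936 → capped at 1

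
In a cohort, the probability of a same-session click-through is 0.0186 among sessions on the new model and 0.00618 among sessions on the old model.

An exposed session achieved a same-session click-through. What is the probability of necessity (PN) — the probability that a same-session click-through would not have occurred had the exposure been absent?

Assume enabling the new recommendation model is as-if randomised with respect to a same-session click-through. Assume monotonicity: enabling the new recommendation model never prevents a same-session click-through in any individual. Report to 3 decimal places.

Let p₁ = 0.0186, p₀ = 0.00618.
Under exogeneity and monotonicity, PN = (p₁ − p₀) / p₁.
PN = (0.0186 − 0.00618) / 0.0186 = 0.01242 / 0.0186 ≈ 0.6677

PN ≈ 0.668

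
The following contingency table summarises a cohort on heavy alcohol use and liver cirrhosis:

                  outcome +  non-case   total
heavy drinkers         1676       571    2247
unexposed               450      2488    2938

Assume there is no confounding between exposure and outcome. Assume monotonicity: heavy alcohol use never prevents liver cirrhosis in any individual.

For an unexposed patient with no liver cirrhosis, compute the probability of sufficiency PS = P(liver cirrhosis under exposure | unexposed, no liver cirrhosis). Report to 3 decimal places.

p₁ = P(outcome | exposed) = 1676/2247 = 0.74588
p₀ = P(outcome | unexposed) = 450/2938 = 0.15317
Under exogeneity and monotonicity, PS = (p₁ − p₀)/(1 − p₀).
PS = (0.74588 − 0.15317) / 0.84683 ≈ 0.6999

PS ≈ 0.700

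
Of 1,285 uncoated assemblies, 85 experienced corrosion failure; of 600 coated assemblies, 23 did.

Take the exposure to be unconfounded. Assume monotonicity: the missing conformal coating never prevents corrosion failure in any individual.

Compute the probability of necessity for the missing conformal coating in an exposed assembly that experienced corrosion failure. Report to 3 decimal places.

PN ≈ 0.420

p₁ = P(outcome | exposed) = 85/1285 = 0.066148
p₀ = P(outcome | unexposed) = 23/600 = 0.038333
Under exogeneity and monotonicity, PN = (p₁ − p₀) / p₁.
PN = (0.066148 − 0.038333) / 0.066148 = 0.027815 / 0.066148 ≈ 0.4205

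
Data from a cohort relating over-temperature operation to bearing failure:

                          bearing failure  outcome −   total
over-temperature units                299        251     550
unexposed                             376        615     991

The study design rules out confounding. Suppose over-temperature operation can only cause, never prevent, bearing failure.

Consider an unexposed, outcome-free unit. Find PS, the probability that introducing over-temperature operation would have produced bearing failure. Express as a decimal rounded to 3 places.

PS ≈ 0.265

p₁ = P(outcome | exposed) = 299/550 = 0.54364
p₀ = P(outcome | unexposed) = 376/991 = 0.37941
Under exogeneity and monotonicity, PS = (p₁ − p₀)/(1 − p₀).
PS = (0.54364 − 0.37941) / 0.62059 ≈ 0.2646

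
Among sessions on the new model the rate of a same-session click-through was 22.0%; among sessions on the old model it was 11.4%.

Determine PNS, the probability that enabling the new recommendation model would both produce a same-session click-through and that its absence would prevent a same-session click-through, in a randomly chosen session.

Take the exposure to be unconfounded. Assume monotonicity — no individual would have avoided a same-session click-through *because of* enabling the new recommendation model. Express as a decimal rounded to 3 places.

p₁ = 0.22, p₀ = 0.114.
Under exogeneity and monotonicity, PNS = p₁ − p₀.
PNS = 0.22 − 0.114 = 0.106

PNS ≈ 0.106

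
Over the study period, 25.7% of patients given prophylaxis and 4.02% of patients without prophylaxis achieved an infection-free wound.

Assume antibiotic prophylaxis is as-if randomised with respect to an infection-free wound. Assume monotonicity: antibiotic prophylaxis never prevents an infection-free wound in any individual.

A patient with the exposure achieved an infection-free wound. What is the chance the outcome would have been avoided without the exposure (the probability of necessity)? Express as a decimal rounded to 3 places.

p₁ = 0.257, p₀ = 0.0402.
Under exogeneity and monotonicity, PN = (p₁ − p₀) / p₁.
PN = (0.257 − 0.0402) / 0.257 = 0.2168 / 0.257 ≈ 0.8436

PN ≈ 0.844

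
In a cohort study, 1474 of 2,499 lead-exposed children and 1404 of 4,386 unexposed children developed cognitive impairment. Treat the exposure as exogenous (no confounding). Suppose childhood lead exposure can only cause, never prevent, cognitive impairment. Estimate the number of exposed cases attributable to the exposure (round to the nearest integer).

about 674 cases

p₁ = P(outcome | exposed) = 1474/2499 = 0.58984
p₀ = P(outcome | unexposed) = 1404/4386 = 0.32011
PN = (p₁ − p₀)/p₁ = (0.58984 − 0.32011) / 0.58984 ≈ 0.45729.
Attributable cases ≈ PN × (exposed cases) = 0.45729 × 1474 ≈ 674.05.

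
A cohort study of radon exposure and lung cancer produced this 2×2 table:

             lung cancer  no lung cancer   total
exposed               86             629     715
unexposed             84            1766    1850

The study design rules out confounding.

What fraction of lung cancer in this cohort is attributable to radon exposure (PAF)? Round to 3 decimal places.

PAF ≈ 0.315

p₁ = P(outcome | exposed) = 86/715 = 0.12028
p₀ = P(outcome | unexposed) = 84/1850 = 0.045405
Exposure prevalence π = 715/2565 = 0.27875; overall risk P(Y=1) = 0.066277.
Under exogeneity, PAF = [P(Y=1) − p₀]/P(Y=1).
PAF = (0.066277 − 0.045405) / 0.066277 ≈ 0.3149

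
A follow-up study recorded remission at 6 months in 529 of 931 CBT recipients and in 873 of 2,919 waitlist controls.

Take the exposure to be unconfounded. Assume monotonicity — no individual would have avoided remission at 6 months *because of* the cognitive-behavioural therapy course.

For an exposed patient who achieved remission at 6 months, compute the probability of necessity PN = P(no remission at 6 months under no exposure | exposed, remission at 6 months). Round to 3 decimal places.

p₁ = P(outcome | exposed) = 529/931 = 0.56821
p₀ = P(outcome | unexposed) = 873/2919 = 0.29908
Under exogeneity and monotonicity, PN = (p₁ − p₀) / p₁.
PN = (0.56821 − 0.29908) / 0.56821 = 0.26913 / 0.56821 ≈ 0.4737

PN ≈ 0.474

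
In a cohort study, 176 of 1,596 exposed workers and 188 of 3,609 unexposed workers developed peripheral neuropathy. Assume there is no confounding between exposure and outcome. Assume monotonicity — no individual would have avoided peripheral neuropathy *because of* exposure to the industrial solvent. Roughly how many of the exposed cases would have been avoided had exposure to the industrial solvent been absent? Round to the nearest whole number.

p₁ = P(outcome | exposed) = 176/1596 = 0.11028
p₀ = P(outcome | unexposed) = 188/3609 = 0.052092
PN = (p₁ − p₀)/p₁ = (0.11028 − 0.052092) / 0.11028 ≈ 0.52762.
Attributable cases ≈ PN × (exposed cases) = 0.52762 × 176 ≈ 92.86.

about 93 cases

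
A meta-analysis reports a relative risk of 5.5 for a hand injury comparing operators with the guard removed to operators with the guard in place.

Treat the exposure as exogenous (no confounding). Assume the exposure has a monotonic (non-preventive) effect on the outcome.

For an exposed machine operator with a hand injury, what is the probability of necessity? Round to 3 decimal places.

Under exogeneity and monotonicity, PN = (RR − 1) / RR = 1 − 1/RR.
PN = (5.5 − 1) / 5.5 = 4.5 / 5.5 ≈ 0.8182

PN ≈ 0.818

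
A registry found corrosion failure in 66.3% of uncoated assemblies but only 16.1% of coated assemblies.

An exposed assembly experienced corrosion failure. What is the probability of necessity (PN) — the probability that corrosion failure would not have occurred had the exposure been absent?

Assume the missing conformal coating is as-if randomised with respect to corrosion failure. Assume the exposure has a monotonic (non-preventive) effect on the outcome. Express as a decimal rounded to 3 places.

PN ≈ 0.757

p₁ = 0.663, p₀ = 0.161.
Under exogeneity and monotonicity, PN = (p₁ − p₀) / p₁.
PN = (0.663 − 0.161) / 0.663 = 0.502 / 0.663 ≈ 0.7572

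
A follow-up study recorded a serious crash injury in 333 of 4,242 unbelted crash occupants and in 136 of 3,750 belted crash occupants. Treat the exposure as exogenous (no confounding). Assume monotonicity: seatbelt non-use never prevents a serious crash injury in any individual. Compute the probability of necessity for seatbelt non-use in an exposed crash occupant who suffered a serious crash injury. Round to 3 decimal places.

p₁ = P(outcome | exposed) = 333/4242 = 0.078501
p₀ = P(outcome | unexposed) = 136/3750 = 0.036267
Under exogeneity and monotonicity, PN = (p₁ − p₀) / p₁.
PN = (0.078501 − 0.036267) / 0.078501 = 0.042234 / 0.078501 ≈ 0.5380

PN ≈ 0.538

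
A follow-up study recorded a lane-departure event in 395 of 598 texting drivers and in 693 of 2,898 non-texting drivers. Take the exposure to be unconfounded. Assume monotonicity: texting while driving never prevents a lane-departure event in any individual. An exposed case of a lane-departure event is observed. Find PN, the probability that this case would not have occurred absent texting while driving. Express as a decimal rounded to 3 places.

PN ≈ 0.638

p₁ = P(outcome | exposed) = 395/598 = 0.66054
p₀ = P(outcome | unexposed) = 693/2898 = 0.23913
Under exogeneity and monotonicity, PN = (p₁ − p₀) / p₁.
PN = (0.66054 − 0.23913) / 0.66054 = 0.4214 / 0.66054 ≈ 0.6380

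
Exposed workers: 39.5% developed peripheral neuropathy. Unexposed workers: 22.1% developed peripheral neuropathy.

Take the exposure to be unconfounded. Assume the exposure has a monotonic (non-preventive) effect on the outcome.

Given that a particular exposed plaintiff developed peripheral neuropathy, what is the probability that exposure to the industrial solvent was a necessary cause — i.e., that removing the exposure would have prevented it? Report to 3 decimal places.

p₁ = 0.395, p₀ = 0.221.
Under exogeneity and monotonicity, PN = (p₁ − p₀) / p₁.
PN = (0.395 − 0.221) / 0.395 = 0.174 / 0.395 ≈ 0.4405

PN ≈ 0.441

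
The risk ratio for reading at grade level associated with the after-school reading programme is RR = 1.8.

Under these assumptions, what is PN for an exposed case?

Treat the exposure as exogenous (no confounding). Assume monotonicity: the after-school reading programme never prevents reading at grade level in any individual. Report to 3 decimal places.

PN ≈ 0.444

Under exogeneity and monotonicity, PN = (RR − 1) / RR = 1 − 1/RR.
PN = (1.8 − 1) / 1.8 = 0.8 / 1.8 ≈ 0.4444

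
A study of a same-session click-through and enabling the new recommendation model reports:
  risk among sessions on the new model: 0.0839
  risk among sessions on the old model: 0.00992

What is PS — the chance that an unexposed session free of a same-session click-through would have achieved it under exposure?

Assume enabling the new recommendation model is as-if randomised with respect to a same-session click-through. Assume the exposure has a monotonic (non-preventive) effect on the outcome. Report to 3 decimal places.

PS ≈ 0.075

Let p₁ = 0.0839, p₀ = 0.00992.
Under exogeneity and monotonicity, PS = (p₁ − p₀) / (1 − p₀).
PS = (0.0839 − 0.00992) / (1 − 0.00992) = 0.07398 / 0.99008 ≈ 0.0747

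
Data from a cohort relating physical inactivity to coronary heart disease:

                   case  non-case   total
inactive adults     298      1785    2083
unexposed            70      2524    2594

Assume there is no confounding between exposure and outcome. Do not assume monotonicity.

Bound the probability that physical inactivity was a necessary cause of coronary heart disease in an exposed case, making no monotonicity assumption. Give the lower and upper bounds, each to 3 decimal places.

0.811 ≤ PN ≤ 1.000

p₁ = P(outcome | exposed) = 298/2083 = 0.14306
p₀ = P(outcome | unexposed) = 70/2594 = 0.026985
Under exogeneity alone the bounds on PN are max{0,(p₁−p₀)/p₁} ≤ PN ≤ min{1,(1−p₀)/p₁}.
  lower = (p₁ − p₀)/p₁ = 0.11608 / 0.14306 ≈ 0.8114
  upper = min{1, (1 − p₀)/p₁} = 0.97301 / 0.14306 ≈ 6.8013 → capped at 1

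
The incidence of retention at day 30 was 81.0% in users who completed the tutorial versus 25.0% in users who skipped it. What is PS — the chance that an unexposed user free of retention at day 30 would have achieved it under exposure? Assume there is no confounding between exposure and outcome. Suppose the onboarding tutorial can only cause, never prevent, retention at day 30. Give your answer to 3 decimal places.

PS ≈ 0.747

p₁ = 0.81, p₀ = 0.25.
Under exogeneity and monotonicity, PS = (p₁ − p₀) / (1 − p₀).
PS = (0.81 − 0.25) / (1 − 0.25) = 0.56 / 0.75 ≈ 0.7467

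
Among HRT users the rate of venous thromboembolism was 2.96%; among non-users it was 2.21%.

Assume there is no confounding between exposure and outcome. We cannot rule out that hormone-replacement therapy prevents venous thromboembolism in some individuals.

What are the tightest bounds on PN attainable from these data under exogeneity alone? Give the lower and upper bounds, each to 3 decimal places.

p₁ = 0.0296, p₀ = 0.0221.
Under exogeneity alone the bounds on PN are max{0,(p₁−p₀)/p₁} ≤ PN ≤ min{1,(1−p₀)/p₁}.
  lower = (p₁ − p₀)/p₁ = 0.0075 / 0.0296 ≈ 0.2534
  upper = min{1, (1 − p₀)/p₁} = 0.9779 / 0.0296 ≈ 33.0372 → capped at 1

0.253 ≤ PN ≤ 1.000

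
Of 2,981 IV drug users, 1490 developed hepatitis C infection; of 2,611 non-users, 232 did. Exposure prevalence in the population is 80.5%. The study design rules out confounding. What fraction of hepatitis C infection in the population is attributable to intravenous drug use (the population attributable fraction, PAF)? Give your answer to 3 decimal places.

p₁ = P(outcome | exposed) = 1490/2981 = 0.49983
p₀ = P(outcome | unexposed) = 232/2611 = 0.088855
Overall risk P(Y=1) = π·p₁ + (1−π)·p₀ = 0.805×0.49983 + 0.195×0.088855 = 0.41969.
Under exogeneity, PAF = [P(Y=1) − p₀] / P(Y=1).
PAF = (0.41969 − 0.088855) / 0.41969 ≈ 0.7883

PAF ≈ 0.788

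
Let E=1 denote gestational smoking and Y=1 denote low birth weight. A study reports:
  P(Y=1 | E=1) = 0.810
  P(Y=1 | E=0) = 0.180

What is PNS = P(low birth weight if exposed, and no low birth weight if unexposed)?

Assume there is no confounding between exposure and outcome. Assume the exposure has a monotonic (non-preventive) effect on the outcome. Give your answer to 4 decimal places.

PNS ≈ 0.6300

Let p₁ = 0.81, p₀ = 0.18.
Under exogeneity and monotonicity, PNS = p₁ − p₀.
PNS = 0.81 − 0.18 = 0.63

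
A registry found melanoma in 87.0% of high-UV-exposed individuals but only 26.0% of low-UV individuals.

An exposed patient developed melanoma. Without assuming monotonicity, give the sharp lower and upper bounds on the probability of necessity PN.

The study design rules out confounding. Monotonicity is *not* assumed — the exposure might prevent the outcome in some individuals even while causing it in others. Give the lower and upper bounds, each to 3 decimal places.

0.701 ≤ PN ≤ 0.851

p₁ = 0.87, p₀ = 0.26.
Under exogeneity alone the bounds on PN are max{0,(p₁−p₀)/p₁} ≤ PN ≤ min{1,(1−p₀)/p₁}.
  lower = (p₁ − p₀)/p₁ = 0.61 / 0.87 ≈ 0.7011
  upper = min{1, (1 − p₀)/p₁} = 0.74 / 0.87 ≈ 0.8506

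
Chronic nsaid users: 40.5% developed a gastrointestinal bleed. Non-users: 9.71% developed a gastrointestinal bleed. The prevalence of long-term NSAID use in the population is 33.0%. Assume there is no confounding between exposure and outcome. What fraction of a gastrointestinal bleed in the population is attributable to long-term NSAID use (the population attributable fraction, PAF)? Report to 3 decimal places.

PAF ≈ 0.511

p₁ = 0.405, p₀ = 0.0971.
Overall risk P(Y=1) = π·p₁ + (1−π)·p₀ = 0.33×0.405 + 0.67×0.0971 = 0.19871.
Under exogeneity, PAF = [P(Y=1) − p₀] / P(Y=1).
PAF = (0.19871 − 0.0971) / 0.19871 ≈ 0.5113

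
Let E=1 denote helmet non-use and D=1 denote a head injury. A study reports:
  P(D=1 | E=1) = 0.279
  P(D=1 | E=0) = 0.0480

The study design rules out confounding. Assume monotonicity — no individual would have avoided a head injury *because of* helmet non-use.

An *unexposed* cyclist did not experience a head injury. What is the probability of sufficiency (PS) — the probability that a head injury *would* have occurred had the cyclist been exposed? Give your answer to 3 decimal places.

PS ≈ 0.243

Let p₁ = 0.279, p₀ = 0.048.
Under exogeneity and monotonicity, PS = (p₁ − p₀) / (1 − p₀).
PS = (0.279 − 0.048) / (1 − 0.048) = 0.231 / 0.952 ≈ 0.2426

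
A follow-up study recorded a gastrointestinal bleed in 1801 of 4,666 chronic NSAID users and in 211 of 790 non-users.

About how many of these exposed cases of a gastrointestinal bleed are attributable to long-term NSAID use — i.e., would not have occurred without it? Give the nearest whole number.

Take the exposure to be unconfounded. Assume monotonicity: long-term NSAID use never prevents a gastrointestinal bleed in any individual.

about 555 cases

p₁ = P(outcome | exposed) = 1801/4666 = 0.38598
p₀ = P(outcome | unexposed) = 211/790 = 0.26709
PN = (p₁ − p₀)/p₁ = (0.38598 − 0.26709) / 0.38598 ≈ 0.30803.
Attributable cases ≈ PN × (exposed cases) = 0.30803 × 1801 ≈ 554.76.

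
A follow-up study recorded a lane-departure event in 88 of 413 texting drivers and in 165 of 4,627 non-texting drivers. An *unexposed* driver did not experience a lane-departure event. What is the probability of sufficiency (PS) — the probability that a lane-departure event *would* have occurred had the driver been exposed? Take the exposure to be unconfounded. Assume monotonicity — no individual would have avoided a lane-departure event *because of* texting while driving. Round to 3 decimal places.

PS ≈ 0.184

p₁ = P(outcome | exposed) = 88/413 = 0.21308
p₀ = P(outcome | unexposed) = 165/4627 = 0.03566
Under exogeneity and monotonicity, PS = (p₁ − p₀) / (1 − p₀).
PS = (0.21308 − 0.03566) / (1 − 0.03566) = 0.17741 / 0.96434 ≈ 0.1840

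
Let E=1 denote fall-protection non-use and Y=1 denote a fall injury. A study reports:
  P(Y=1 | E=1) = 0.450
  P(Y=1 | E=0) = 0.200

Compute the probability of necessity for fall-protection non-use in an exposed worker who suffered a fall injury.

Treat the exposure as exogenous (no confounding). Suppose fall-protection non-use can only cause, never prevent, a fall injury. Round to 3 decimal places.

PN ≈ 0.556

Let p₁ = 0.45, p₀ = 0.2.
Under exogeneity and monotonicity, PN = (p₁ − p₀) / p₁.
PN = (0.45 − 0.2) / 0.45 = 0.25 / 0.45 ≈ 0.5556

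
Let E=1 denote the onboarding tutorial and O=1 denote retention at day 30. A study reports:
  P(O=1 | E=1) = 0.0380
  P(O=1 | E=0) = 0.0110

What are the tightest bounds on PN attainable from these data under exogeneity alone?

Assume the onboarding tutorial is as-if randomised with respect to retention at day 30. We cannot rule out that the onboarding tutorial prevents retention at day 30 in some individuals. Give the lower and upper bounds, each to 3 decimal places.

0.711 ≤ PN ≤ 1.000

Let p₁ = 0.038, p₀ = 0.011.
Under exogeneity alone the bounds on PN are max{0,(p₁−p₀)/p₁} ≤ PN ≤ min{1,(1−p₀)/p₁}.
  lower = (p₁ − p₀)/p₁ = 0.027 / 0.038 ≈ 0.7105
  upper = min{1, (1 − p₀)/p₁} = 0.989 / 0.038 ≈ 26.0263 → capped at 1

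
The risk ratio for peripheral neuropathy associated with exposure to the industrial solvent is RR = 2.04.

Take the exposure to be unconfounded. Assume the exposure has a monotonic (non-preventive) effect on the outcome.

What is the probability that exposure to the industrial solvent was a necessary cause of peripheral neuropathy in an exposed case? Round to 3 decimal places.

PN ≈ 0.510

Under exogeneity and monotonicity, PN = (RR − 1) / RR = 1 − 1/RR.
PN = (2.04 − 1) / 2.04 = 1.04 / 2.04 ≈ 0.5098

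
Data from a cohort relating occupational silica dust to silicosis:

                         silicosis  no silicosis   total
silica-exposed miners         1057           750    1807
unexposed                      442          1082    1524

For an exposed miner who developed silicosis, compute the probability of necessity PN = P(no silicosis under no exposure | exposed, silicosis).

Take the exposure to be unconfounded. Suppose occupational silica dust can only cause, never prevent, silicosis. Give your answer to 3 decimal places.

p₁ = P(outcome | exposed) = 1057/1807 = 0.58495
p₀ = P(outcome | unexposed) = 442/1524 = 0.29003
Under exogeneity and monotonicity, PN = (p₁ − p₀) / p₁.
PN = (0.58495 − 0.29003) / 0.58495 = 0.29492 / 0.58495 ≈ 0.5042

PN ≈ 0.504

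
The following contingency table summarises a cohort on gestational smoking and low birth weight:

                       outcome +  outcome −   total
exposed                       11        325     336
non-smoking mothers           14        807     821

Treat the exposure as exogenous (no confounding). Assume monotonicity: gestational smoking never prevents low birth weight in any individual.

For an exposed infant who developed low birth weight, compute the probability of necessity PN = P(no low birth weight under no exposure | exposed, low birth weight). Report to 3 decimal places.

p₁ = P(outcome | exposed) = 11/336 = 0.032738
p₀ = P(outcome | unexposed) = 14/821 = 0.017052
Under exogeneity and monotonicity, PN = (p₁ − p₀) / p₁.
PN = (0.032738 − 0.017052) / 0.032738 = 0.015686 / 0.032738 ≈ 0.4791

PN ≈ 0.479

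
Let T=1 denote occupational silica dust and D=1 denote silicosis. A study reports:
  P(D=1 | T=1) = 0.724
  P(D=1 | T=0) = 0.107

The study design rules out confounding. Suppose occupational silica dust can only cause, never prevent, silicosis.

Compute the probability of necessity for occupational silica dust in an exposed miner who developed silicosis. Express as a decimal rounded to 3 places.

Let p₁ = 0.724, p₀ = 0.107.
Under exogeneity and monotonicity, PN = (p₁ − p₀) / p₁.
PN = (0.724 − 0.107) / 0.724 = 0.617 / 0.724 ≈ 0.8522

PN ≈ 0.852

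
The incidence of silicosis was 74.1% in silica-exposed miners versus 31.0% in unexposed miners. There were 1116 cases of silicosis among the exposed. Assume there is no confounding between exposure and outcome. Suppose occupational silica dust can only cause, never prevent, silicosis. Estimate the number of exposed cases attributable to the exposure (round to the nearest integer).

p₁ = 0.741, p₀ = 0.31.
PN = (p₁ − p₀)/p₁ = (0.741 − 0.31) / 0.741 ≈ 0.58165.
Attributable cases ≈ PN × (exposed cases) = 0.58165 × 1116 ≈ 649.12.

about 649 cases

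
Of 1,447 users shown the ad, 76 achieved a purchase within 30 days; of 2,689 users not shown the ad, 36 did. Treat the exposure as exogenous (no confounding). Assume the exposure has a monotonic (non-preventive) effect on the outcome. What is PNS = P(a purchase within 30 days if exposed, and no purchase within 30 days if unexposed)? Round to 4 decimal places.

p₁ = P(outcome | exposed) = 76/1447 = 0.052522
p₀ = P(outcome | unexposed) = 36/2689 = 0.013388
Under exogeneity and monotonicity, PNS = p₁ − p₀.
PNS = 0.052522 − 0.013388 = 0.039135

PNS ≈ 0.0391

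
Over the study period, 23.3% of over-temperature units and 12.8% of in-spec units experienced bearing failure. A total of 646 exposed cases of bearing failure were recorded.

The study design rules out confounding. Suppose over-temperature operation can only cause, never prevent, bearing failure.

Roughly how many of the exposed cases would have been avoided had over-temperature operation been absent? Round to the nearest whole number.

about 291 cases

p₁ = 0.233, p₀ = 0.128.
PN = (p₁ − p₀)/p₁ = (0.233 − 0.128) / 0.233 ≈ 0.45064.
Attributable cases ≈ PN × (exposed cases) = 0.45064 × 646 ≈ 291.12.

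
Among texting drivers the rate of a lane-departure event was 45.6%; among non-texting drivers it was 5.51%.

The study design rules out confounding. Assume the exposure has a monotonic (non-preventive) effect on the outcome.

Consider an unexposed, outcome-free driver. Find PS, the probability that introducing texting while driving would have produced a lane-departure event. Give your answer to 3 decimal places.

p₁ = 0.456, p₀ = 0.0551.
Under exogeneity and monotonicity, PS = (p₁ − p₀) / (1 − p₀).
PS = (0.456 − 0.0551) / (1 − 0.0551) = 0.4009 / 0.9449 ≈ 0.4243

PS ≈ 0.424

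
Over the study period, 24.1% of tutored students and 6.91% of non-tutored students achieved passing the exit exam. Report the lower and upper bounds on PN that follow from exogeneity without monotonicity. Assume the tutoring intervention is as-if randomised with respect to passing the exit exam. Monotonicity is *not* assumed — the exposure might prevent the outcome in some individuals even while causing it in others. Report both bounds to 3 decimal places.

0.713 ≤ PN ≤ 1.000

p₁ = 0.241, p₀ = 0.0691.
Under exogeneity alone the bounds on PN are max{0,(p₁−p₀)/p₁} ≤ PN ≤ min{1,(1−p₀)/p₁}.
  lower = (p₁ − p₀)/p₁ = 0.1719 / 0.241 ≈ 0.7133
  upper = min{1, (1 − p₀)/p₁} = 0.9309 / 0.241 ≈ 3.8627 → capped at 1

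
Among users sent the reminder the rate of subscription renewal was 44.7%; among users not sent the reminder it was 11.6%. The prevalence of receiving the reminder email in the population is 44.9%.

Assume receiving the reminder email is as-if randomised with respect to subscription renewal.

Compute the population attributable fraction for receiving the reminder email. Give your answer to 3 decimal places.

PAF ≈ 0.562

p₁ = 0.447, p₀ = 0.116.
Overall risk P(Y=1) = π·p₁ + (1−π)·p₀ = 0.449×0.447 + 0.551×0.116 = 0.26462.
Under exogeneity, PAF = [P(Y=1) − p₀] / P(Y=1).
PAF = (0.26462 − 0.116) / 0.26462 ≈ 0.5616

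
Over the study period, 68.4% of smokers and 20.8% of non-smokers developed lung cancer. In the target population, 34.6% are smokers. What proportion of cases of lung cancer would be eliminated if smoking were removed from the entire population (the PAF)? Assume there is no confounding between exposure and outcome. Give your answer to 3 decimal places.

PAF ≈ 0.442

p₁ = 0.684, p₀ = 0.208.
Overall risk P(Y=1) = π·p₁ + (1−π)·p₀ = 0.346×0.684 + 0.654×0.208 = 0.3727.
Under exogeneity, PAF = [P(Y=1) − p₀] / P(Y=1).
PAF = (0.3727 − 0.208) / 0.3727 ≈ 0.4419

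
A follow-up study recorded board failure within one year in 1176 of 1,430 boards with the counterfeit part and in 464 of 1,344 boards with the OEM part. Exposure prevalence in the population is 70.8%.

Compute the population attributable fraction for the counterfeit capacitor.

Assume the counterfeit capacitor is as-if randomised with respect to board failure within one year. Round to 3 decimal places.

PAF ≈ 0.495

p₁ = P(outcome | exposed) = 1176/1430 = 0.82238
p₀ = P(outcome | unexposed) = 464/1344 = 0.34524
Overall risk P(Y=1) = π·p₁ + (1−π)·p₀ = 0.708×0.82238 + 0.292×0.34524 = 0.68305.
Under exogeneity, PAF = [P(Y=1) − p₀] / P(Y=1).
PAF = (0.68305 − 0.34524) / 0.68305 ≈ 0.4946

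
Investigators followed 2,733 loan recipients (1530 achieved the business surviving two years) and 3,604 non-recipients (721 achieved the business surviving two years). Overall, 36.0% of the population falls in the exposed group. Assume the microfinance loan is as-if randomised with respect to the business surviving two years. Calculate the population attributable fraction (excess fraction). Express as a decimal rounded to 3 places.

p₁ = P(outcome | exposed) = 1530/2733 = 0.55982
p₀ = P(outcome | unexposed) = 721/3604 = 0.20006
Overall risk P(Y=1) = π·p₁ + (1−π)·p₀ = 0.36×0.55982 + 0.64×0.20006 = 0.32957.
Under exogeneity, PAF = [P(Y=1) − p₀] / P(Y=1).
PAF = (0.32957 − 0.20006) / 0.32957 ≈ 0.3930

PAF ≈ 0.393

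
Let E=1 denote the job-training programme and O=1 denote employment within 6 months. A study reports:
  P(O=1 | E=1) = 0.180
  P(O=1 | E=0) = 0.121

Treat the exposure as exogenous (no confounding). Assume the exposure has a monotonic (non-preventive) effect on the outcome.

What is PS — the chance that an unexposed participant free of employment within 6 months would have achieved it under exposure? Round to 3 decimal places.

PS ≈ 0.067

Let p₁ = 0.18, p₀ = 0.121.
Under exogeneity and monotonicity, PS = (p₁ − p₀) / (1 − p₀).
PS = (0.18 − 0.121) / (1 − 0.121) = 0.059 / 0.879 ≈ 0.0671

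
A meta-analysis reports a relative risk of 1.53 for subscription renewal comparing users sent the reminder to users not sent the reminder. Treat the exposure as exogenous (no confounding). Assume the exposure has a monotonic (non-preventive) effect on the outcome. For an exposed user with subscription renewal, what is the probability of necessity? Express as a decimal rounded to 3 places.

PN ≈ 0.346

Under exogeneity and monotonicity, PN = (RR − 1) / RR = 1 − 1/RR.
PN = (1.53 − 1) / 1.53 = 0.53 / 1.53 ≈ 0.3464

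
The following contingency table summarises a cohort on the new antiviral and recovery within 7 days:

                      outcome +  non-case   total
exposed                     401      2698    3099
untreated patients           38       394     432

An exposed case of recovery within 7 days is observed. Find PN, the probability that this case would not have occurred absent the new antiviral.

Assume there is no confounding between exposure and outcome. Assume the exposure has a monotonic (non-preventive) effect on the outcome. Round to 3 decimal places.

p₁ = P(outcome | exposed) = 401/3099 = 0.1294
p₀ = P(outcome | unexposed) = 38/432 = 0.087963
Under exogeneity and monotonicity, PN = (p₁ − p₀)/p₁.
PN = (0.1294 − 0.087963) / 0.1294 ≈ 0.3202

PN ≈ 0.320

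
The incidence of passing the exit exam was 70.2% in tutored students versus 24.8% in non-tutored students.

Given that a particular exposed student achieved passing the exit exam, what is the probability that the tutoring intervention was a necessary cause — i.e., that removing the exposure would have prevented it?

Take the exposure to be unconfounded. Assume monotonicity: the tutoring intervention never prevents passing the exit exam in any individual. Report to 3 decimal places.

PN ≈ 0.647

p₁ = 0.702, p₀ = 0.248.
Under exogeneity and monotonicity, PN = (p₁ − p₀) / p₁.
PN = (0.702 − 0.248) / 0.702 = 0.454 / 0.702 ≈ 0.6467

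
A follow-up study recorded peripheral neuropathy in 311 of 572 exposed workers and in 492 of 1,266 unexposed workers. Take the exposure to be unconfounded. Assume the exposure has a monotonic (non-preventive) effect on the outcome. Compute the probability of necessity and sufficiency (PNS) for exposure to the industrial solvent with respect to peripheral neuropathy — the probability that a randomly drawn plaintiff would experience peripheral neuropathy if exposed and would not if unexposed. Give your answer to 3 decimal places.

PNS ≈ 0.155

p₁ = P(outcome | exposed) = 311/572 = 0.54371
p₀ = P(outcome | unexposed) = 492/1266 = 0.38863
Under exogeneity and monotonicity, PNS = p₁ − p₀.
PNS = 0.54371 − 0.38863 = 0.15508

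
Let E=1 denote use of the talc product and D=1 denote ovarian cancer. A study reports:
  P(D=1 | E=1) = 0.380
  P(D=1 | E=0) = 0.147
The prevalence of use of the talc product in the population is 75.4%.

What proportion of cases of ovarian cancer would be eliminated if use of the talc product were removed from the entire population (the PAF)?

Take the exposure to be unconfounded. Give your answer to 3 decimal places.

Let p₁ = 0.38, p₀ = 0.147.
Overall risk P(Y=1) = π·p₁ + (1−π)·p₀ = 0.754×0.38 + 0.246×0.147 = 0.32268.
Under exogeneity, PAF = [P(Y=1) − p₀] / P(Y=1).
PAF = (0.32268 − 0.147) / 0.32268 ≈ 0.5444

PAF ≈ 0.544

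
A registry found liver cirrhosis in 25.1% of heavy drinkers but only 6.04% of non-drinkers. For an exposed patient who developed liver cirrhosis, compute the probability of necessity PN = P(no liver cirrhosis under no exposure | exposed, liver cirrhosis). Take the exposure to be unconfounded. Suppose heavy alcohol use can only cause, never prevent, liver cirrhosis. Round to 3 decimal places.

p₁ = 0.251, p₀ = 0.0604.
Under exogeneity and monotonicity, PN = (p₁ − p₀) / p₁.
PN = (0.251 − 0.0604) / 0.251 = 0.1906 / 0.251 ≈ 0.7594

PN ≈ 0.759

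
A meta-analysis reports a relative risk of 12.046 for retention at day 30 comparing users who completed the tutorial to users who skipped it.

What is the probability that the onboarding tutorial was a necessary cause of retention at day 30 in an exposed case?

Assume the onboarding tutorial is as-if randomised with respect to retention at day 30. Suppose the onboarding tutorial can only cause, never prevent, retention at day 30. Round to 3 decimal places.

PN ≈ 0.917

Under exogeneity and monotonicity, PN = (RR − 1) / RR = 1 − 1/RR.
PN = (12.046 − 1) / 12.046 = 11.05 / 12.046 ≈ 0.9170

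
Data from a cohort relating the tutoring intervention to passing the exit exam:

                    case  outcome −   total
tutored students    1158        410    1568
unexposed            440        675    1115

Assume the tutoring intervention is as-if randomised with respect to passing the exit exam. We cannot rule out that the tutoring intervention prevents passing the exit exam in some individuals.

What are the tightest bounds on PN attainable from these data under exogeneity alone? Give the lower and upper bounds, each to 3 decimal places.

p₁ = P(outcome | exposed) = 1158/1568 = 0.73852
p₀ = P(outcome | unexposed) = 440/1115 = 0.39462
Under exogeneity alone the bounds on PN are max{0,(p₁−p₀)/p₁} ≤ PN ≤ min{1,(1−p₀)/p₁}.
  lower = (p₁ − p₀)/p₁ = 0.3439 / 0.73852 ≈ 0.4657
  upper = min{1, (1 − p₀)/p₁} = 0.60538 / 0.73852 ≈ 0.8197

0.466 ≤ PN ≤ 0.820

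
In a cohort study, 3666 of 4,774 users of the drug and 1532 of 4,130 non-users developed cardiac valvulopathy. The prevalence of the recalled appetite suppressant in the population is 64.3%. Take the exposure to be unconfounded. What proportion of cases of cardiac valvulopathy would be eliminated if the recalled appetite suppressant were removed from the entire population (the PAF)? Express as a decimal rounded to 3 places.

p₁ = P(outcome | exposed) = 3666/4774 = 0.76791
p₀ = P(outcome | unexposed) = 1532/4130 = 0.37094
Overall risk P(Y=1) = π·p₁ + (1−π)·p₀ = 0.643×0.76791 + 0.357×0.37094 = 0.62619.
Under exogeneity, PAF = [P(Y=1) − p₀] / P(Y=1).
PAF = (0.62619 − 0.37094) / 0.62619 ≈ 0.4076

PAF ≈ 0.408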